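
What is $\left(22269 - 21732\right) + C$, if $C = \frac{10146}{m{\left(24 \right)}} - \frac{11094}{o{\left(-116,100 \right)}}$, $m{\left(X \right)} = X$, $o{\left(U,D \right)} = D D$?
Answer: $\frac{4793203}{5000} \approx 958.64$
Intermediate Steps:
$o{\left(U,D \right)} = D^{2}$
$C = \frac{2108203}{5000}$ ($C = \frac{10146}{24} - \frac{11094}{100^{2}} = 10146 \cdot \frac{1}{24} - \frac{11094}{10000} = \frac{1691}{4} - \frac{5547}{5000} = \frac{2108203}{5000} \approx 421.64$)
$\left(22269 - 21732\right) + C = \left(22269 - 21732\right) + \frac{2108203}{5000} = 537 + \frac{2108203}{5000} = \frac{4793203}{5000}$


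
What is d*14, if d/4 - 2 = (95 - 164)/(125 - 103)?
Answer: -700/11 ≈ -63.636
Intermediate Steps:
d = -50/11 (d = 8 + 4*((95 - 164)/(125 - 103)) = 8 + 4*(-69/22) = 8 - 138/11 = -50/11 ≈ -4.5455)
d*14 = -50/11*14 = -700/11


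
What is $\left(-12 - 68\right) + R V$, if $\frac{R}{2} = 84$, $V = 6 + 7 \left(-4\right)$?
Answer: $-3776$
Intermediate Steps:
$V = -22$ ($V = 6 - 28 = -22$)
$R = 168$ ($R = 2 \cdot 84 = 168$)
$\left(-12 - 68\right) + R V = \left(-12 - 68\right) + 168 \left(-22\right) = -80 - 3696 = -3776$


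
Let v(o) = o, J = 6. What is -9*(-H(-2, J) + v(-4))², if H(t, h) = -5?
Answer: -9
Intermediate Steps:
-9*(-H(-2, J) + v(-4))² = -9*(-1*(-5) - 4)² = -9*(5 - 4)² = -9*1² = -9*1 = -9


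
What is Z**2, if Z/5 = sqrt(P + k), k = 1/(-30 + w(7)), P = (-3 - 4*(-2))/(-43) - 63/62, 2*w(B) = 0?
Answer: -116545/3999 ≈ -29.144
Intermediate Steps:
w(B) = 0 (w(B) = (1/2)*0 = 0)
P = -3019/2666 (P = (-3 + 8)*(-1/43) - 63*1/62 = 5*(-1/43) - 63/62 = -5/43 - 63/62 = -3019/2666 ≈ -1.1324)
k = -1/30 (k = 1/(-30 + 0) = 1/(-30) = -1/30 ≈ -0.033333)
Z = I*sqrt(466063455)/3999 (Z = 5*sqrt(-3019/2666 - 1/30) = 5*sqrt(-23309/19995) = 5*(I*sqrt(466063455)/19995) = I*sqrt(466063455)/3999 ≈ 5.3985*I)
Z**2 = (I*sqrt(466063455)/3999)**2 = -116545/3999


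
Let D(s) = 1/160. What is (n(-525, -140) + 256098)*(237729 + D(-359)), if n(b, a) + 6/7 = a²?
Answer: 1835153818327/28 ≈ 6.5541e+10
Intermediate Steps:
D(s) = 1/160
n(b, a) = -6/7 + a²
(n(-525, -140) + 256098)*(237729 + D(-359)) = ((-6/7 + (-140)²) + 256098)*(237729 + 1/160) = ((-6/7 + 19600) + 256098)*(38036641/160) = (137194/7 + 256098)*(38036641/160) = (1929880/7)*(38036641/160) = 1835153818327/28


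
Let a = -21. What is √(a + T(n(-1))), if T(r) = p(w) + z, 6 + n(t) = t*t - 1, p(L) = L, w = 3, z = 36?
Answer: 3*√2 ≈ 4.2426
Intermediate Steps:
n(t) = -7 + t² (n(t) = -6 + (t*t - 1) = -6 + (t² - 1) = -6 + (-1 + t²) = -7 + t²)
T(r) = 39 (T(r) = 3 + 36 = 39)
√(a + T(n(-1))) = √(-21 + 39) = √18 = 3*√2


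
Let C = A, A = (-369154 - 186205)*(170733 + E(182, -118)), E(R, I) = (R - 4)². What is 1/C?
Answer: -1/112414102703 ≈ -8.8957e-12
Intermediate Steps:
E(R, I) = (-4 + R)²
A = -112414102703 (A = (-369154 - 186205)*(170733 + (-4 + 182)²) = -555359*(170733 + 178²) = -555359*(170733 + 31684) = -555359*202417 = -112414102703)
C = -112414102703
1/C = 1/(-112414102703) = -1/112414102703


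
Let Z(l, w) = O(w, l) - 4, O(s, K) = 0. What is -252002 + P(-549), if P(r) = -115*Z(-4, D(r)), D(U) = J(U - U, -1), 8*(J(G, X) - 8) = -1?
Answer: -251542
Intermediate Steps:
J(G, X) = 63/8 (J(G, X) = 8 + (⅛)*(-1) = 8 - ⅛ = 63/8)
D(U) = 63/8
Z(l, w) = -4 (Z(l, w) = 0 - 4 = -4)
P(r) = 460 (P(r) = -115*(-4) = 460)
-252002 + P(-549) = -252002 + 460 = -251542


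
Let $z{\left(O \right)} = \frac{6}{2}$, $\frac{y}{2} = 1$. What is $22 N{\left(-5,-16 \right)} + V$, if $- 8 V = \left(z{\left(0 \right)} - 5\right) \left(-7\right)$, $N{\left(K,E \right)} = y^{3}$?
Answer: $\frac{697}{4} \approx 174.25$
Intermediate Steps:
$y = 2$ ($y = 2 \cdot 1 = 2$)
$N{\left(K,E \right)} = 8$ ($N{\left(K,E \right)} = 2^{3} = 8$)
$z{\left(O \right)} = 3$ ($z{\left(O \right)} = 6 \cdot \frac{1}{2} = 3$)
$V = - \frac{7}{4}$ ($V = - \frac{\left(3 - 5\right) \left(-7\right)}{8} = - \frac{\left(-2\right) \left(-7\right)}{8} = \left(- \frac{1}{8}\right) 14 = - \frac{7}{4} \approx -1.75$)
$22 N{\left(-5,-16 \right)} + V = 22 \cdot 8 - \frac{7}{4} = 176 - \frac{7}{4} = \frac{697}{4}$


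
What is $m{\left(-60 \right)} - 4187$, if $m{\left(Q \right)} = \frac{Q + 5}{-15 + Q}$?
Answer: $- \frac{62794}{15} \approx -4186.3$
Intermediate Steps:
$m{\left(Q \right)} = \frac{5 + Q}{-15 + Q}$
$m{\left(-60 \right)} - 4187 = \frac{5 - 60}{-15 - 60} - 4187 = \frac{1}{-75} \left(-55\right) - 4187 = \left(- \frac{1}{75}\right) \left(-55\right) - 4187 = \frac{11}{15} - 4187 = - \frac{62794}{15}$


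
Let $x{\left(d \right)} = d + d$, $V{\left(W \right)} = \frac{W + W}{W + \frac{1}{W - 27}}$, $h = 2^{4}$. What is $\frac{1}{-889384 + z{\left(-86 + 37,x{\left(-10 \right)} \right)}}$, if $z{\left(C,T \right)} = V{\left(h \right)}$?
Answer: $- \frac{175}{155641848} \approx -1.1244 \cdot 10^{-6}$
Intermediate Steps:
$h = 16$
$V{\left(W \right)} = \frac{2 W}{W + \frac{1}{-27 + W}}$
$x{\left(d \right)} = 2 d$
$z{\left(C,T \right)} = \frac{352}{175}$ ($z{\left(C,T \right)} = 2 \cdot 16 \frac{1}{1 + 16^{2} - 432} \left(-27 + 16\right) = 2 \cdot 16 \frac{1}{1 + 256 - 432} \left(-11\right) = 2 \cdot 16 \frac{1}{-175} \left(-11\right) = 2 \cdot 16 \left(- \frac{1}{175}\right) \left(-11\right) = \frac{352}{175}$)
$\frac{1}{-889384 + z{\left(-86 + 37,x{\left(-10 \right)} \right)}} = \frac{1}{-889384 + \frac{352}{175}} = \frac{1}{- \frac{155641848}{175}} = - \frac{175}{155641848}$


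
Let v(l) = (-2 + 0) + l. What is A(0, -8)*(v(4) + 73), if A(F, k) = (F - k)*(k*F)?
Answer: 0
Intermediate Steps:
v(l) = -2 + l
A(F, k) = F*k*(F - k) (A(F, k) = (F - k)*(F*k) = F*k*(F - k))
A(0, -8)*(v(4) + 73) = (0*(-8)*(0 - 1*(-8)))*((-2 + 4) + 73) = (0*(-8)*(0 + 8))*(2 + 73) = (0*(-8)*8)*75 = 0*75 = 0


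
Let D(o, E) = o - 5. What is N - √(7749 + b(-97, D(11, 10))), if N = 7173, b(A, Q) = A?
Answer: 7173 - 2*√1913 ≈ 7085.5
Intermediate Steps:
D(o, E) = -5 + o
N - √(7749 + b(-97, D(11, 10))) = 7173 - √(7749 - 97) = 7173 - √7652 = 7173 - 2*√1913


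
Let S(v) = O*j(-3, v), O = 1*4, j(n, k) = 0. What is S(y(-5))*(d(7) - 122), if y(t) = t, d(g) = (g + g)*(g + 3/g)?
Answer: 0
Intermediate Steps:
d(g) = 2*g*(g + 3/g) (d(g) = (2*g)*(g + 3/g) = 2*g*(g + 3/g))
O = 4
S(v) = 0 (S(v) = 4*0 = 0)
S(y(-5))*(d(7) - 122) = 0*((6 + 2*7²) - 122) = 0*((6 + 2*49) - 122) = 0*((6 + 98) - 122) = 0*(104 - 122) = 0*(-18) = 0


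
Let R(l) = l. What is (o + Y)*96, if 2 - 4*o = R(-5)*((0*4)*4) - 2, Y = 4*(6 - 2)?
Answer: 1632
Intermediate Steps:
Y = 16 (Y = 4*4 = 16)
o = 1 (o = ½ - (-5*0*4*4 - 2)/4 = ½ - (-0*4 - 2)/4 = ½ - (-5*0 - 2)/4 = ½ - (0 - 2)/4 = ½ - ¼*(-2) = ½ + ½ = 1)
(o + Y)*96 = (1 + 16)*96 = 17*96 = 1632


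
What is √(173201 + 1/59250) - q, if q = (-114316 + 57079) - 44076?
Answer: 101313 + √24321317424870/11850 ≈ 1.0173e+5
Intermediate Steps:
q = -101313 (q = -57237 - 44076 = -101313)
√(173201 + 1/59250) - q = √(173201 + 1/59250) - 1*(-101313) = √(173201 + 1/59250) + 101313 = √(10262159251/59250) + 101313 = √24321317424870/11850 + 101313 = 101313 + √24321317424870/11850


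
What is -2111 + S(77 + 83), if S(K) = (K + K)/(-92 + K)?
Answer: -35807/17 ≈ -2106.3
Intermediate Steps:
S(K) = 2*K/(-92 + K) (S(K) = (2*K)/(-92 + K) = 2*K/(-92 + K))
-2111 + S(77 + 83) = -2111 + 2*(77 + 83)/(-92 + (77 + 83)) = -2111 + 2*160/(-92 + 160) = -2111 + 2*160/68 = -2111 + 2*160*(1/68) = -2111 + 80/17 = -35807/17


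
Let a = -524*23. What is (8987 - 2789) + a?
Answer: -5854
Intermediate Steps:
a = -12052
(8987 - 2789) + a = (8987 - 2789) - 12052 = 6198 - 12052 = -5854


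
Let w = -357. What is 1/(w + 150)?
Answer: -1/207 ≈ -0.0048309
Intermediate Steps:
1/(w + 150) = 1/(-357 + 150) = 1/(-207) = -1/207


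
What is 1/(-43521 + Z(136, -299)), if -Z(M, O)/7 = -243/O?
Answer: -299/13014480 ≈ -2.2974e-5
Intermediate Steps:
Z(M, O) = 1701/O (Z(M, O) = -(-1701)/O = 1701/O)
1/(-43521 + Z(136, -299)) = 1/(-43521 + 1701/(-299)) = 1/(-43521 + 1701*(-1/299)) = 1/(-43521 - 1701/299) = 1/(-13014480/299) = -299/13014480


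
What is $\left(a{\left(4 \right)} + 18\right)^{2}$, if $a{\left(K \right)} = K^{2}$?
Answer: $1156$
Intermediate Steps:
$\left(a{\left(4 \right)} + 18\right)^{2} = \left(4^{2} + 18\right)^{2} = \left(16 + 18\right)^{2} = 34^{2} = 1156$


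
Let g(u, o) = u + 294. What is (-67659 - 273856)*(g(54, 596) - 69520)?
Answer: 23623275580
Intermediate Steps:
g(u, o) = 294 + u
(-67659 - 273856)*(g(54, 596) - 69520) = (-67659 - 273856)*((294 + 54) - 69520) = -341515*(348 - 69520) = -341515*(-69172) = 23623275580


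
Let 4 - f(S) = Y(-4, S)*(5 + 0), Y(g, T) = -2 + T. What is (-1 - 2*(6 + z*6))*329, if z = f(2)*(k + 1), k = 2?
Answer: -51653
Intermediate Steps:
f(S) = 14 - 5*S (f(S) = 4 - (-2 + S)*(5 + 0) = 4 - (-2 + S)*5 = 4 - (-10 + 5*S) = 4 + (10 - 5*S) = 14 - 5*S)
z = 12 (z = (14 - 5*2)*(2 + 1) = (14 - 10)*3 = 4*3 = 12)
(-1 - 2*(6 + z*6))*329 = (-1 - 2*(6 + 12*6))*329 = (-1 - 2*(6 + 72))*329 = (-1 - 2*78)*329 = (-1 - 156)*329 = -157*329 = -51653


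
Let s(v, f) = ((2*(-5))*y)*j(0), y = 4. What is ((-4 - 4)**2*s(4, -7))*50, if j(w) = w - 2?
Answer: 256000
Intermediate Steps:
j(w) = -2 + w
s(v, f) = 80 (s(v, f) = ((2*(-5))*4)*(-2 + 0) = -10*4*(-2) = -40*(-2) = 80)
((-4 - 4)**2*s(4, -7))*50 = ((-4 - 4)**2*80)*50 = ((-8)**2*80)*50 = (64*80)*50 = 5120*50 = 256000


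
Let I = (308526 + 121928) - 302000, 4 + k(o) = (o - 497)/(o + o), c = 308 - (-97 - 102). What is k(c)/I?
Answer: -2023/65126178 ≈ -3.1063e-5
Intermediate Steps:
c = 507 (c = 308 - 1*(-199) = 308 + 199 = 507)
k(o) = -4 + (-497 + o)/(2*o) (k(o) = -4 + (o - 497)/(o + o) = -4 + (-497 + o)/((2*o)) = -4 + (-497 + o)*(1/(2*o)) = -4 + (-497 + o)/(2*o))
I = 128454 (I = 430454 - 302000 = 128454)
k(c)/I = ((7/2)*(-71 - 1*507)/507)/128454 = ((7/2)*(1/507)*(-71 - 507))*(1/128454) = ((7/2)*(1/507)*(-578))*(1/128454) = -2023/507*1/128454 = -2023/65126178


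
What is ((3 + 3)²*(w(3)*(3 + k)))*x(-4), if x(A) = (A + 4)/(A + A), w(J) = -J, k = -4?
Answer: 0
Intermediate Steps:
x(A) = (4 + A)/(2*A) (x(A) = (4 + A)/((2*A)) = (4 + A)*(1/(2*A)) = (4 + A)/(2*A))
((3 + 3)²*(w(3)*(3 + k)))*x(-4) = ((3 + 3)²*((-1*3)*(3 - 4)))*((½)*(4 - 4)/(-4)) = (6²*(-3*(-1)))*((½)*(-¼)*0) = (36*3)*0 = 108*0 = 0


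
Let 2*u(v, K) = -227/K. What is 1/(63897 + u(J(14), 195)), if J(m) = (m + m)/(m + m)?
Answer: 390/24919603 ≈ 1.5650e-5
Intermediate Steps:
J(m) = 1 (J(m) = (2*m)/((2*m)) = (2*m)*(1/(2*m)) = 1)
u(v, K) = -227/(2*K) (u(v, K) = (-227/K)/2 = -227/(2*K))
1/(63897 + u(J(14), 195)) = 1/(63897 - 227/2/195) = 1/(63897 - 227/2*1/195) = 1/(63897 - 227/390) = 1/(24919603/390) = 390/24919603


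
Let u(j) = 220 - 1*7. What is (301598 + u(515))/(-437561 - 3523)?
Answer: -301811/441084 ≈ -0.68425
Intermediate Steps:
u(j) = 213 (u(j) = 220 - 7 = 213)
(301598 + u(515))/(-437561 - 3523) = (301598 + 213)/(-437561 - 3523) = 301811/(-441084) = 301811*(-1/441084) = -301811/441084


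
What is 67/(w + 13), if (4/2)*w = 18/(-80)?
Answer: 5360/1031 ≈ 5.1988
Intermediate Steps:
w = -9/80 (w = (18/(-80))/2 = (18*(-1/80))/2 = (1/2)*(-9/40) = -9/80 ≈ -0.11250)
67/(w + 13) = 67/(-9/80 + 13) = 67/(1031/80) = 67*(80/1031) = 5360/1031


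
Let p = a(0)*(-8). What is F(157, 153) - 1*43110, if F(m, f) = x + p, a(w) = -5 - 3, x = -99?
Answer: -43145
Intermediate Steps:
a(w) = -8
p = 64 (p = -8*(-8) = 64)
F(m, f) = -35 (F(m, f) = -99 + 64 = -35)
F(157, 153) - 1*43110 = -35 - 1*43110 = -35 - 43110 = -43145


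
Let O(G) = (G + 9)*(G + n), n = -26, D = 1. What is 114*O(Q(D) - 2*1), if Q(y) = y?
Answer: -24624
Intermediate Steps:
O(G) = (-26 + G)*(9 + G) (O(G) = (G + 9)*(G - 26) = (9 + G)*(-26 + G) = (-26 + G)*(9 + G))
114*O(Q(D) - 2*1) = 114*(-234 + (1 - 2*1)² - 17*(1 - 2*1)) = 114*(-234 + (1 - 2)² - 17*(1 - 2)) = 114*(-234 + (-1)² - 17*(-1)) = 114*(-234 + 1 + 17) = 114*(-216) = -24624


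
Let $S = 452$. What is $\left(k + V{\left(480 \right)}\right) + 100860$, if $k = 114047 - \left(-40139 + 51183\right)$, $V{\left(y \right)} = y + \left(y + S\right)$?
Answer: $205275$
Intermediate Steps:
$V{\left(y \right)} = 452 + 2 y$ ($V{\left(y \right)} = y + \left(y + 452\right) = y + \left(452 + y\right) = 452 + 2 y$)
$k = 103003$ ($k = 114047 - 11044 = 103003$)
$\left(k + V{\left(480 \right)}\right) + 100860 = \left(103003 + \left(452 + 2 \cdot 480\right)\right) + 100860 = \left(103003 + \left(452 + 960\right)\right) + 100860 = \left(103003 + 1412\right) + 100860 = 104415 + 100860 = 205275$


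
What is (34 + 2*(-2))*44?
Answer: 1320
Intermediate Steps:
(34 + 2*(-2))*44 = (34 - 4)*44 = 30*44 = 1320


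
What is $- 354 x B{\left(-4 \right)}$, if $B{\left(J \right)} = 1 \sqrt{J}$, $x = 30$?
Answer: $- 21240 i \approx - 21240.0 i$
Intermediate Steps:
$B{\left(J \right)} = \sqrt{J}$
$- 354 x B{\left(-4 \right)} = \left(-354\right) 30 \sqrt{-4} = - 10620 \cdot 2 i = - 21240 i$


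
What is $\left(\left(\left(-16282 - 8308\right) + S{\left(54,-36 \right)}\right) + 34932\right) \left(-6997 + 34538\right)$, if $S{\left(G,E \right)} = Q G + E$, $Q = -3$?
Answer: $279375904$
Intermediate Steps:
$S{\left(G,E \right)} = E - 3 G$ ($S{\left(G,E \right)} = - 3 G + E = E - 3 G$)
$\left(\left(\left(-16282 - 8308\right) + S{\left(54,-36 \right)}\right) + 34932\right) \left(-6997 + 34538\right) = \left(\left(\left(-16282 - 8308\right) - 198\right) + 34932\right) \left(-6997 + 34538\right) = \left(\left(-24590 - 198\right) + 34932\right) 27541 = \left(-24788 + 34932\right) 27541 = 10144 \cdot 27541 = 279375904$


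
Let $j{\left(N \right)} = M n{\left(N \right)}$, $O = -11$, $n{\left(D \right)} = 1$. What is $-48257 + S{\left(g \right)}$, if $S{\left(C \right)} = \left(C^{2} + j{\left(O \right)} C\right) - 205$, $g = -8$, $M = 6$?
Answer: $-48446$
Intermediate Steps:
$j{\left(N \right)} = 6$ ($j{\left(N \right)} = 6 \cdot 1 = 6$)
$S{\left(C \right)} = -205 + C^{2} + 6 C$ ($S{\left(C \right)} = \left(C^{2} + 6 C\right) - 205 = -205 + C^{2} + 6 C$)
$-48257 + S{\left(g \right)} = -48257 + \left(-205 + \left(-8\right)^{2} + 6 \left(-8\right)\right) = -48257 - 189 = -48446$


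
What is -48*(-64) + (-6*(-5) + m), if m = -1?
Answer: 3101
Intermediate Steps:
-48*(-64) + (-6*(-5) + m) = -48*(-64) + (-6*(-5) - 1) = 3072 + (30 - 1) = 3072 + 29 = 3101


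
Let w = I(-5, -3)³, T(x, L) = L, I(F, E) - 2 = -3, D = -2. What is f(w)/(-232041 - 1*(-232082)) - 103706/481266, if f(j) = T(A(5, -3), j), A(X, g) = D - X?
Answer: -2366606/9865953 ≈ -0.23988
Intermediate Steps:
I(F, E) = -1 (I(F, E) = 2 - 3 = -1)
A(X, g) = -2 - X
w = -1 (w = (-1)³ = -1)
f(j) = j
f(w)/(-232041 - 1*(-232082)) - 103706/481266 = -1/(-232041 - 1*(-232082)) - 103706/481266 = -1/(-232041 + 232082) - 103706*1/481266 = -1/41 - 51853/240633 = -2366606/9865953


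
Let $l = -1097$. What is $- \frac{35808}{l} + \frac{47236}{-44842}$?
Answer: $\frac{110991746}{3513691} \approx 31.588$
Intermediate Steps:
$- \frac{35808}{l} + \frac{47236}{-44842} = - \frac{35808}{-1097} + \frac{47236}{-44842} = \left(-35808\right) \left(- \frac{1}{1097}\right) + 47236 \left(- \frac{1}{44842}\right) = \frac{35808}{1097} - \frac{3374}{3203} = \frac{110991746}{3513691}$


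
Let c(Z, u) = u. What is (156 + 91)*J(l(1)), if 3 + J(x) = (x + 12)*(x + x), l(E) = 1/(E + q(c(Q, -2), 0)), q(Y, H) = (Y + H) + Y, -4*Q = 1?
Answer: -23959/9 ≈ -2662.1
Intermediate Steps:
Q = -¼ (Q = -¼*1 = -¼ ≈ -0.25000)
q(Y, H) = H + 2*Y (q(Y, H) = (H + Y) + Y = H + 2*Y)
l(E) = 1/(-4 + E) (l(E) = 1/(E + (0 + 2*(-2))) = 1/(E + (0 - 4)) = 1/(E - 4) = 1/(-4 + E))
J(x) = -3 + 2*x*(12 + x) (J(x) = -3 + (x + 12)*(x + x) = -3 + (12 + x)*(2*x) = -3 + 2*x*(12 + x))
(156 + 91)*J(l(1)) = (156 + 91)*(-3 + 2*(1/(-4 + 1))² + 24/(-4 + 1)) = 247*(-3 + 2*(1/(-3))² + 24/(-3)) = 247*(-3 + 2*(-⅓)² + 24*(-⅓)) = 247*(-3 + 2*(⅑) - 8) = 247*(-3 + 2/9 - 8) = 247*(-97/9) = -23959/9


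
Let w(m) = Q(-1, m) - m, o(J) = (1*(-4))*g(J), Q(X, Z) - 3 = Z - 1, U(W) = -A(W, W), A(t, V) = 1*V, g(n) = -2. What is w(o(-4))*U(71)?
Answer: -142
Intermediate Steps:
A(t, V) = V
U(W) = -W
Q(X, Z) = 2 + Z (Q(X, Z) = 3 + (Z - 1) = 3 + (-1 + Z) = 2 + Z)
o(J) = 8 (o(J) = (1*(-4))*(-2) = -4*(-2) = 8)
w(m) = 2 (w(m) = (2 + m) - m = 2)
w(o(-4))*U(71) = 2*(-1*71) = 2*(-71) = -142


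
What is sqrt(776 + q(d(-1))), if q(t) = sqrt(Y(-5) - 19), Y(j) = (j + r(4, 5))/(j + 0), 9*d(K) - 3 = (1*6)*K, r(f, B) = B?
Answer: sqrt(776 + I*sqrt(19)) ≈ 27.857 + 0.07824*I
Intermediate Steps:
d(K) = 1/3 + 2*K/3 (d(K) = 1/3 + ((1*6)*K)/9 = 1/3 + (6*K)/9 = 1/3 + 2*K/3)
Y(j) = (5 + j)/j (Y(j) = (j + 5)/(j + 0) = (5 + j)/j)
q(t) = I*sqrt(19) (q(t) = sqrt((5 - 5)/(-5) - 19) = sqrt(-1/5*0 - 19) = sqrt(0 - 19) = sqrt(-19) = I*sqrt(19))
sqrt(776 + q(d(-1))) = sqrt(776 + I*sqrt(19))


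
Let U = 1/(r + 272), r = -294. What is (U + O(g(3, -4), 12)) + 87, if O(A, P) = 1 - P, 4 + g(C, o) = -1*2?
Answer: 1671/22 ≈ 75.955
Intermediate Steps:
g(C, o) = -6 (g(C, o) = -4 - 1*2 = -4 - 2 = -6)
U = -1/22 (U = 1/(-294 + 272) = 1/(-22) = -1/22 ≈ -0.045455)
(U + O(g(3, -4), 12)) + 87 = (-1/22 + (1 - 1*12)) + 87 = (-1/22 + (1 - 12)) + 87 = (-1/22 - 11) + 87 = -243/22 + 87 = 1671/22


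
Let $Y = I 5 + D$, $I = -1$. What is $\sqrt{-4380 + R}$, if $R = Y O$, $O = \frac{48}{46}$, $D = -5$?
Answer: $\frac{6 i \sqrt{64515}}{23} \approx 66.26 i$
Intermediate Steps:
$O = \frac{24}{23}$ ($O = 48 \cdot \frac{1}{46} = \frac{24}{23} \approx 1.0435$)
$Y = -10$ ($Y = \left(-1\right) 5 - 5 = -5 - 5 = -10$)
$R = - \frac{240}{23}$ ($R = \left(-10\right) \frac{24}{23} = - \frac{240}{23} \approx -10.435$)
$\sqrt{-4380 + R} = \sqrt{-4380 - \frac{240}{23}} = \sqrt{- \frac{100980}{23}} = \frac{6 i \sqrt{64515}}{23}$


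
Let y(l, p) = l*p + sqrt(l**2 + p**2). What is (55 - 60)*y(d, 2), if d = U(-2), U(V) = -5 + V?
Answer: 70 - 5*sqrt(53) ≈ 33.599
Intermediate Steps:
d = -7 (d = -5 - 2 = -7)
y(l, p) = sqrt(l**2 + p**2) + l*p
(55 - 60)*y(d, 2) = (55 - 60)*(sqrt((-7)**2 + 2**2) - 7*2) = -5*(sqrt(49 + 4) - 14) = -5*(sqrt(53) - 14) = -5*(-14 + sqrt(53)) = 70 - 5*sqrt(53)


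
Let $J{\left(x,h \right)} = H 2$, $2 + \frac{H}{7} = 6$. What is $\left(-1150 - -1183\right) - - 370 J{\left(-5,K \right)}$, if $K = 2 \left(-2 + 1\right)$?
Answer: $20753$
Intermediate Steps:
$H = 28$ ($H = -14 + 7 \cdot 6 = -14 + 42 = 28$)
$K = -2$ ($K = 2 \left(-1\right) = -2$)
$J{\left(x,h \right)} = 56$ ($J{\left(x,h \right)} = 28 \cdot 2 = 56$)
$\left(-1150 - -1183\right) - - 370 J{\left(-5,K \right)} = \left(-1150 - -1183\right) - \left(-370\right) 56 = \left(-1150 + 1183\right) - -20720 = 33 + 20720 = 20753$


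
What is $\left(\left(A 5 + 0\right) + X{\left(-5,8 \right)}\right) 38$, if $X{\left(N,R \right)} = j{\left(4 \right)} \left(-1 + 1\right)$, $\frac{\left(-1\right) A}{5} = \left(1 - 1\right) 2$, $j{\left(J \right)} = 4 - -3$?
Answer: $0$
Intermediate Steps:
$j{\left(J \right)} = 7$ ($j{\left(J \right)} = 4 + 3 = 7$)
$A = 0$ ($A = - 5 \left(1 - 1\right) 2 = - 5 \cdot 0 \cdot 2 = \left(-5\right) 0 = 0$)
$X{\left(N,R \right)} = 0$ ($X{\left(N,R \right)} = 7 \left(-1 + 1\right) = 7 \cdot 0 = 0$)
$\left(\left(A 5 + 0\right) + X{\left(-5,8 \right)}\right) 38 = \left(\left(0 \cdot 5 + 0\right) + 0\right) 38 = \left(\left(0 + 0\right) + 0\right) 38 = \left(0 + 0\right) 38 = 0 \cdot 38 = 0$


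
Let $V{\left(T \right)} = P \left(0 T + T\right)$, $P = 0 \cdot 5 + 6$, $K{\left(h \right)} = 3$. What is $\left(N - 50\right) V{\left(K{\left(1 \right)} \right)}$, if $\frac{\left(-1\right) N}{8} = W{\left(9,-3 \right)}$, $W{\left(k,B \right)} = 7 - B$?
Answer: $-2340$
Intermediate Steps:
$P = 6$ ($P = 0 + 6 = 6$)
$N = -80$ ($N = - 8 \left(7 - -3\right) = - 8 \left(7 + 3\right) = \left(-8\right) 10 = -80$)
$V{\left(T \right)} = 6 T$ ($V{\left(T \right)} = 6 \left(0 T + T\right) = 6 \left(0 + T\right) = 6 T$)
$\left(N - 50\right) V{\left(K{\left(1 \right)} \right)} = \left(-80 - 50\right) 6 \cdot 3 = \left(-130\right) 18 = -2340$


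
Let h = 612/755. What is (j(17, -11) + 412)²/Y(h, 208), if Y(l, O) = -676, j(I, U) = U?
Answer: -160801/676 ≈ -237.87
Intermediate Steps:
h = 612/755 (h = 612*(1/755) = 612/755 ≈ 0.81060)
(j(17, -11) + 412)²/Y(h, 208) = (-11 + 412)²/(-676) = 401²*(-1/676) = 160801*(-1/676) = -160801/676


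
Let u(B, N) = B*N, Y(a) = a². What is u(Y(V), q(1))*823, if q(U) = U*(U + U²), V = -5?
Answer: 41150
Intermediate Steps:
u(Y(V), q(1))*823 = ((-5)²*(1²*(1 + 1)))*823 = (25*(1*2))*823 = (25*2)*823 = 50*823 = 41150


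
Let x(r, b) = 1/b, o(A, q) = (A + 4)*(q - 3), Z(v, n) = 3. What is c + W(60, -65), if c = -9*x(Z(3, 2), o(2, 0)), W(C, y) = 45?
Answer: 91/2 ≈ 45.500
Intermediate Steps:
o(A, q) = (-3 + q)*(4 + A) (o(A, q) = (4 + A)*(-3 + q) = (-3 + q)*(4 + A))
c = ½ (c = -9/(-12 - 3*2 + 4*0 + 2*0) = -9/(-12 - 6 + 0 + 0) = -9/(-18) = -9*(-1/18) = ½ ≈ 0.50000)
c + W(60, -65) = ½ + 45 = 91/2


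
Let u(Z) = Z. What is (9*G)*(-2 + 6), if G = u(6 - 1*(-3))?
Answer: 324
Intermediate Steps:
G = 9 (G = 6 - 1*(-3) = 6 + 3 = 9)
(9*G)*(-2 + 6) = (9*9)*(-2 + 6) = 81*4 = 324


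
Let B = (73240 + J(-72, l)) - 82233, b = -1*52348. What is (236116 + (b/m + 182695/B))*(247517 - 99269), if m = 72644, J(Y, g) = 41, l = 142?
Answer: 237095868294597441/6774053 ≈ 3.5001e+10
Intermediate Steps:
b = -52348
B = -8952 (B = (73240 + 41) - 82233 = 73281 - 82233 = -8952)
(236116 + (b/m + 182695/B))*(247517 - 99269) = (236116 + (-52348/72644 + 182695/(-8952)))*(247517 - 99269) = (236116 + (-52348*1/72644 + 182695*(-1/8952)))*148248 = (236116 + (-13087/18161 - 182695/8952))*148248 = (236116 - 3435078719/162577272)*148248 = (38383660076833/162577272)*148248 = 237095868294597441/6774053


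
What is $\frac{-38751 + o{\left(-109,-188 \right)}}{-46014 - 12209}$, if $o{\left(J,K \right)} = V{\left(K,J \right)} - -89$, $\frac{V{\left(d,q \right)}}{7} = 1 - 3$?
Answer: $\frac{3516}{5293} \approx 0.66427$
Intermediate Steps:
$V{\left(d,q \right)} = -14$ ($V{\left(d,q \right)} = 7 \left(1 - 3\right) = 7 \left(-2\right) = -14$)
$o{\left(J,K \right)} = 75$ ($o{\left(J,K \right)} = -14 - -89 = -14 + 89 = 75$)
$\frac{-38751 + o{\left(-109,-188 \right)}}{-46014 - 12209} = \frac{-38751 + 75}{-46014 - 12209} = - \frac{38676}{-58223} = \left(-38676\right) \left(- \frac{1}{58223}\right) = \frac{3516}{5293}$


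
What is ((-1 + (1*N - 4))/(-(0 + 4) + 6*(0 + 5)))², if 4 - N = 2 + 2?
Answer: 25/676 ≈ 0.036982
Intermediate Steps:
N = 0 (N = 4 - (2 + 2) = 4 - 1*4 = 4 - 4 = 0)
((-1 + (1*N - 4))/(-(0 + 4) + 6*(0 + 5)))² = ((-1 + (1*0 - 4))/(-(0 + 4) + 6*(0 + 5)))² = ((-1 + (0 - 4))/(-1*4 + 6*5))² = ((-1 - 4)/(-4 + 30))² = (-5/26)² = 25/676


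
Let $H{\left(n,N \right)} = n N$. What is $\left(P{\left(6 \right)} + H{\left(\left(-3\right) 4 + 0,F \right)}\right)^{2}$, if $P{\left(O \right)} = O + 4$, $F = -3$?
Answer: $2116$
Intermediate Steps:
$P{\left(O \right)} = 4 + O$
$H{\left(n,N \right)} = N n$
$\left(P{\left(6 \right)} + H{\left(\left(-3\right) 4 + 0,F \right)}\right)^{2} = \left(\left(4 + 6\right) - 3 \left(\left(-3\right) 4 + 0\right)\right)^{2} = \left(10 - 3 \left(-12 + 0\right)\right)^{2} = \left(10 - -36\right)^{2} = \left(10 + 36\right)^{2} = 46^{2} = 2116$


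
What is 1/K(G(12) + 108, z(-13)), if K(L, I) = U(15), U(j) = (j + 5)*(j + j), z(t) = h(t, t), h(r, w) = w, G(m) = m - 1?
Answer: 1/600 ≈ 0.0016667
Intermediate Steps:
G(m) = -1 + m
z(t) = t
U(j) = 2*j*(5 + j) (U(j) = (5 + j)*(2*j) = 2*j*(5 + j))
K(L, I) = 600 (K(L, I) = 2*15*(5 + 15) = 2*15*20 = 600)
1/K(G(12) + 108, z(-13)) = 1/600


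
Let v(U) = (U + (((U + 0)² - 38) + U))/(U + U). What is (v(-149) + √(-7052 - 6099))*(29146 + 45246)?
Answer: -813290540/149 + 74392*I*√13151 ≈ -5.4583e+6 + 8.5311e+6*I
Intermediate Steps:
v(U) = (-38 + U² + 2*U)/(2*U) (v(U) = (U + ((U² - 38) + U))/((2*U)) = (U + ((-38 + U²) + U))*(1/(2*U)) = (U + (-38 + U + U²))*(1/(2*U)) = (-38 + U² + 2*U)*(1/(2*U)) = (-38 + U² + 2*U)/(2*U))
(v(-149) + √(-7052 - 6099))*(29146 + 45246) = ((1 + (½)*(-149) - 19/(-149)) + √(-7052 - 6099))*(29146 + 45246) = ((1 - 149/2 - 19*(-1/149)) + √(-13151))*74392 = ((1 - 149/2 + 19/149) + I*√13151)*74392 = (-21865/298 + I*√13151)*74392 = -813290540/149 + 74392*I*√13151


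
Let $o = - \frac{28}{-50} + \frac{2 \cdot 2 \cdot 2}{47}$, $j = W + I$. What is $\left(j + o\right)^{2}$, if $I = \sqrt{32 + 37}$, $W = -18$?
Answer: $\frac{507028389}{1380625} - \frac{40584 \sqrt{69}}{1175} \approx 80.338$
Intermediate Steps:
$I = \sqrt{69} \approx 8.3066$
$j = -18 + \sqrt{69} \approx -9.6934$
$o = \frac{858}{1175}$ ($o = \left(-28\right) \left(- \frac{1}{50}\right) + 4 \cdot 2 \cdot \frac{1}{47} = \frac{14}{25} + 8 \cdot \frac{1}{47} = \frac{14}{25} + \frac{8}{47} = \frac{858}{1175} \approx 0.73021$)
$\left(j + o\right)^{2} = \left(\left(-18 + \sqrt{69}\right) + \frac{858}{1175}\right)^{2} = \left(- \frac{20292}{1175} + \sqrt{69}\right)^{2}$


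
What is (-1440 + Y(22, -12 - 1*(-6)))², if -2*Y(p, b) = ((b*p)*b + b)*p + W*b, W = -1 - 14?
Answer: 102637161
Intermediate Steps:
W = -15
Y(p, b) = 15*b/2 - p*(b + p*b²)/2 (Y(p, b) = -(((b*p)*b + b)*p - 15*b)/2 = -((p*b² + b)*p - 15*b)/2 = -((b + p*b²)*p - 15*b)/2 = -(p*(b + p*b²) - 15*b)/2 = -(-15*b + p*(b + p*b²))/2 = 15*b/2 - p*(b + p*b²)/2)
(-1440 + Y(22, -12 - 1*(-6)))² = (-1440 + (-12 - 1*(-6))*(15 - 1*22 - 1*(-12 - 1*(-6))*22²)/2)² = (-1440 + (-12 + 6)*(15 - 22 - 1*(-12 + 6)*484)/2)² = (-1440 + (½)*(-6)*(15 - 22 - 1*(-6)*484))² = (-1440 + (½)*(-6)*(15 - 22 + 2904))² = (-1440 + (½)*(-6)*2897)² = (-1440 - 8691)² = (-10131)² = 102637161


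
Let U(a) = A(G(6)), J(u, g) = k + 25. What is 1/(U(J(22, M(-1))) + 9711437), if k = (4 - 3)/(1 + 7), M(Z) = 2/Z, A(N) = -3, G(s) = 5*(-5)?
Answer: 1/9711434 ≈ 1.0297e-7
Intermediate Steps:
G(s) = -25
k = 1/8 ≈ 0.12500
J(u, g) = 201/8 (J(u, g) = 1/8 + 25 = 201/8)
U(a) = -3
1/(U(J(22, M(-1))) + 9711437) = 1/(-3 + 9711437) = 1/9711434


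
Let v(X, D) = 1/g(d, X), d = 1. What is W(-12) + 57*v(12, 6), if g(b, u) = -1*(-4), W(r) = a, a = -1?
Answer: 53/4 ≈ 13.250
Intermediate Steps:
W(r) = -1
g(b, u) = 4
v(X, D) = 1/4
W(-12) + 57*v(12, 6) = -1 + 57*(1/4) = -1 + 57/4 = 53/4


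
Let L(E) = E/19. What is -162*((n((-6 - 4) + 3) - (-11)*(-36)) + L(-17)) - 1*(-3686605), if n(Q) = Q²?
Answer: 71116315/19 ≈ 3.7430e+6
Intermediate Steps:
L(E) = E/19 (L(E) = E*(1/19) = E/19)
-162*((n((-6 - 4) + 3) - (-11)*(-36)) + L(-17)) - 1*(-3686605) = -162*((((-6 - 4) + 3)² - (-11)*(-36)) + (1/19)*(-17)) - 1*(-3686605) = -162*(((-10 + 3)² - 1*396) - 17/19) + 3686605 = -162*(((-7)² - 396) - 17/19) + 3686605 = -162*((49 - 396) - 17/19) + 3686605 = -162*(-347 - 17/19) + 3686605 = -162*(-6610/19) + 3686605 = 1070820/19 + 3686605 = 71116315/19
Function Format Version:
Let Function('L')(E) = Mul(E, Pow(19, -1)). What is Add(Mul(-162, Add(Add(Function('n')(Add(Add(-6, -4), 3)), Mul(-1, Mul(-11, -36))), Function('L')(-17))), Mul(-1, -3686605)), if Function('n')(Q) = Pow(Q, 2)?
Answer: Rational(71116315, 19) ≈ 3.7430e+6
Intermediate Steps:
Function('L')(E) = Mul(Rational(1, 19), E) (Function('L')(E) = Mul(E, Rational(1, 19)) = Mul(Rational(1, 19), E))
Add(Mul(-162, Add(Add(Function('n')(Add(Add(-6, -4), 3)), Mul(-1, Mul(-11, -36))), Function('L')(-17))), Mul(-1, -3686605)) = Add(Mul(-162, Add(Add(Pow(Add(Add(-6, -4), 3), 2), Mul(-1, Mul(-11, -36))), Mul(Rational(1, 19), -17))), Mul(-1, -3686605)) = Add(Mul(-162, Add(Add(Pow(Add(-10, 3), 2), Mul(-1, 396)), Rational(-17, 19))), 3686605) = Add(Mul(-162, Add(Add(Pow(-7, 2), -396), Rational(-17, 19))), 3686605) = Add(Mul(-162, Add(Add(49, -396), Rational(-17, 19))), 3686605) = Add(Mul(-162, Add(-347, Rational(-17, 19))), 3686605) = Add(Mul(-162, Rational(-6610, 19)), 3686605) = Add(Rational(1070820, 19), 3686605) = Rational(71116315, 19)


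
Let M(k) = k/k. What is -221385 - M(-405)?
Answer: -221386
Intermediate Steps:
M(k) = 1
-221385 - M(-405) = -221385 - 1*1 = -221385 - 1 = -221386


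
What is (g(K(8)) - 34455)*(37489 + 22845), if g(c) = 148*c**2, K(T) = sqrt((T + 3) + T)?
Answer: -1909148762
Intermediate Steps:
K(T) = sqrt(3 + 2*T) (K(T) = sqrt((3 + T) + T) = sqrt(3 + 2*T))
(g(K(8)) - 34455)*(37489 + 22845) = (148*(sqrt(3 + 2*8))**2 - 34455)*(37489 + 22845) = (148*(sqrt(3 + 16))**2 - 34455)*60334 = (148*(sqrt(19))**2 - 34455)*60334 = (148*19 - 34455)*60334 = (2812 - 34455)*60334 = -31643*60334 = -1909148762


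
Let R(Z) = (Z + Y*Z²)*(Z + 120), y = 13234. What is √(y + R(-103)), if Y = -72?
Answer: I*√12973933 ≈ 3601.9*I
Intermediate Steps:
R(Z) = (120 + Z)*(Z - 72*Z²) (R(Z) = (Z - 72*Z²)*(Z + 120) = (Z - 72*Z²)*(120 + Z) = (120 + Z)*(Z - 72*Z²))
√(y + R(-103)) = √(13234 - 103*(120 - 8639*(-103) - 72*(-103)²)) = √(13234 - 103*(120 + 889817 - 72*10609)) = √(13234 - 103*(120 + 889817 - 763848)) = √(13234 - 103*126089) = √(13234 - 12987167) = √(-12973933) = I*√12973933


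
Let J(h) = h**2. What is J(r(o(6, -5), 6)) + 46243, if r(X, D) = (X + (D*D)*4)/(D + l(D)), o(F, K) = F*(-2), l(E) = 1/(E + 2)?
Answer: 112144579/2401 ≈ 46707.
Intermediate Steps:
l(E) = 1/(2 + E)
o(F, K) = -2*F
r(X, D) = (X + 4*D**2)/(D + 1/(2 + D)) (r(X, D) = (X + (D*D)*4)/(D + 1/(2 + D)) = (X + D**2*4)/(D + 1/(2 + D)) = (X + 4*D**2)/(D + 1/(2 + D)))
J(r(o(6, -5), 6)) + 46243 = ((2 + 6)*(-2*6 + 4*6**2)/(1 + 6*(2 + 6)))**2 + 46243 = (8*(-12 + 4*36)/(1 + 6*8))**2 + 46243 = (8*(-12 + 144)/(1 + 48))**2 + 46243 = (8*132/49)**2 + 46243 = ((1/49)*8*132)**2 + 46243 = (1056/49)**2 + 46243 = 1115136/2401 + 46243 = 112144579/2401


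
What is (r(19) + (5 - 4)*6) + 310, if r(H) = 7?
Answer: 323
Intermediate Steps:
(r(19) + (5 - 4)*6) + 310 = (7 + (5 - 4)*6) + 310 = (7 + 1*6) + 310 = (7 + 6) + 310 = 13 + 310 = 323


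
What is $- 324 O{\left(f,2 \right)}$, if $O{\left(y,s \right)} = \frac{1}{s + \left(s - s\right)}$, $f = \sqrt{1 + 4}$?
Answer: $-162$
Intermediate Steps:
$f = \sqrt{5} \approx 2.2361$
$O{\left(y,s \right)} = \frac{1}{s}$ ($O{\left(y,s \right)} = \frac{1}{s + 0} = \frac{1}{s}$)
$- 324 O{\left(f,2 \right)} = - \frac{324}{2} = \left(-324\right) \frac{1}{2} = -162$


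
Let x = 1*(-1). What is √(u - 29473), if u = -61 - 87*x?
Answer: I*√29447 ≈ 171.6*I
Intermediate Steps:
x = -1
u = 26 (u = -61 - 87*(-1) = -61 + 87 = 26)
√(u - 29473) = √(26 - 29473) = √(-29447) = I*√29447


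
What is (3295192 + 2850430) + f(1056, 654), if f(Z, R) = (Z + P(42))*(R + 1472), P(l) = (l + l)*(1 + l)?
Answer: 16069790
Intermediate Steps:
P(l) = 2*l*(1 + l) (P(l) = (2*l)*(1 + l) = 2*l*(1 + l))
f(Z, R) = (1472 + R)*(3612 + Z) (f(Z, R) = (Z + 2*42*(1 + 42))*(R + 1472) = (Z + 2*42*43)*(1472 + R) = (Z + 3612)*(1472 + R) = (3612 + Z)*(1472 + R) = (1472 + R)*(3612 + Z))
(3295192 + 2850430) + f(1056, 654) = (3295192 + 2850430) + (5316864 + 1472*1056 + 3612*654 + 654*1056) = 6145622 + (5316864 + 1554432 + 2362248 + 690624) = 6145622 + 9924168 = 16069790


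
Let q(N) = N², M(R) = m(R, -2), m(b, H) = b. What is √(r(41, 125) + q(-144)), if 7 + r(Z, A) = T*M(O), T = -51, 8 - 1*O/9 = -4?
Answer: √15221 ≈ 123.37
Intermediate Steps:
O = 108 (O = 72 - 9*(-4) = 72 + 36 = 108)
M(R) = R
r(Z, A) = -5515 (r(Z, A) = -7 - 51*108 = -7 - 5508 = -5515)
√(r(41, 125) + q(-144)) = √(-5515 + (-144)²) = √(-5515 + 20736) = √15221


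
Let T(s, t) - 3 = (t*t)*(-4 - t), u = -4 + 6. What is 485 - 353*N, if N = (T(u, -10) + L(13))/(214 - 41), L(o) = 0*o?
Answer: -128954/173 ≈ -745.40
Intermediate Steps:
u = 2
L(o) = 0
T(s, t) = 3 + t**2*(-4 - t) (T(s, t) = 3 + (t*t)*(-4 - t) = 3 + t**2*(-4 - t))
N = 603/173 (N = ((3 - 1*(-10)**3 - 4*(-10)**2) + 0)/(214 - 41) = ((3 - 1*(-1000) - 4*100) + 0)/173 = ((3 + 1000 - 400) + 0)*(1/173) = (603 + 0)*(1/173) = 603*(1/173) = 603/173 ≈ 3.4855)
485 - 353*N = 485 - 353*603/173 = 485 - 212859/173 = -128954/173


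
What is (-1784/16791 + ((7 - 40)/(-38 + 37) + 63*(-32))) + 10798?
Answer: 148010881/16791 ≈ 8814.9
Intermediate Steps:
(-1784/16791 + ((7 - 40)/(-38 + 37) + 63*(-32))) + 10798 = (-1784*1/16791 + (-33/(-1) - 2016)) + 10798 = (-1784/16791 + (-33*(-1) - 2016)) + 10798 = (-1784/16791 + (33 - 2016)) + 10798 = (-1784/16791 - 1983) + 10798 = -33298337/16791 + 10798 = 148010881/16791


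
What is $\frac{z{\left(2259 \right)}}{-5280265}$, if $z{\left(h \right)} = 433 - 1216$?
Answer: $\frac{783}{5280265} \approx 0.00014829$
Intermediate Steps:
$z{\left(h \right)} = -783$ ($z{\left(h \right)} = 433 - 1216 = -783$)
$\frac{z{\left(2259 \right)}}{-5280265} = - \frac{783}{-5280265} = \left(-783\right) \left(- \frac{1}{5280265}\right) = \frac{783}{5280265}$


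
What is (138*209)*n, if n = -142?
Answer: -4095564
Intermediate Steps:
(138*209)*n = (138*209)*(-142) = 28842*(-142) = -4095564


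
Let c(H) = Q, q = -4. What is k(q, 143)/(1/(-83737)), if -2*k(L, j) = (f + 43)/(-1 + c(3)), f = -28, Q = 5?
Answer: 1256055/8 ≈ 1.5701e+5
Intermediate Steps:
c(H) = 5
k(L, j) = -15/8 (k(L, j) = -(-28 + 43)/(2*(-1 + 5)) = -15/(2*4) = -½*15/4 = -15/8)
k(q, 143)/(1/(-83737)) = -15/(8*(1/(-83737))) = -15/(8*(-1/83737)) = -15/8*(-83737) = 1256055/8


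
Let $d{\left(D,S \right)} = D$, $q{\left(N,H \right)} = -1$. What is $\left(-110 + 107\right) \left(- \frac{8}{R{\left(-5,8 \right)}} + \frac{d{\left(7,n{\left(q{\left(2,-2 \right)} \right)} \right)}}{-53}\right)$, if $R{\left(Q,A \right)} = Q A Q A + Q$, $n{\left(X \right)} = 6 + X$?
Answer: $\frac{34767}{84535} \approx 0.41127$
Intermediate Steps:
$R{\left(Q,A \right)} = Q + A^{2} Q^{2}$ ($R{\left(Q,A \right)} = A Q Q A + Q = A Q^{2} A + Q = A^{2} Q^{2} + Q = Q + A^{2} Q^{2}$)
$\left(-110 + 107\right) \left(- \frac{8}{R{\left(-5,8 \right)}} + \frac{d{\left(7,n{\left(q{\left(2,-2 \right)} \right)} \right)}}{-53}\right) = \left(-110 + 107\right) \left(- \frac{8}{\left(-5\right) \left(1 - 5 \cdot 8^{2}\right)} + \frac{7}{-53}\right) = - 3 \left(- \frac{8}{\left(-5\right) \left(1 - 320\right)} + 7 \left(- \frac{1}{53}\right)\right) = - 3 \left(- \frac{8}{\left(-5\right) \left(1 - 320\right)} - \frac{7}{53}\right) = - 3 \left(- \frac{8}{\left(-5\right) \left(-319\right)} - \frac{7}{53}\right) = - 3 \left(- \frac{8}{1595} - \frac{7}{53}\right) = \left(-3\right) \left(- \frac{11589}{84535}\right) = \frac{34767}{84535}$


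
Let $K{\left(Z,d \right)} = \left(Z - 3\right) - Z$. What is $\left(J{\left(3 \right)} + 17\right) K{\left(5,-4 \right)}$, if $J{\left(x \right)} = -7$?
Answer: $-30$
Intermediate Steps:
$K{\left(Z,d \right)} = -3$ ($K{\left(Z,d \right)} = \left(-3 + Z\right) - Z = -3$)
$\left(J{\left(3 \right)} + 17\right) K{\left(5,-4 \right)} = \left(-7 + 17\right) \left(-3\right) = 10 \left(-3\right) = -30$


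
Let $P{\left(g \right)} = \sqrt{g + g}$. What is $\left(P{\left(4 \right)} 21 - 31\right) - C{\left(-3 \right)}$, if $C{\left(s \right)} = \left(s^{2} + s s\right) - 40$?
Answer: $-9 + 42 \sqrt{2} \approx 50.397$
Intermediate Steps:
$P{\left(g \right)} = \sqrt{2} \sqrt{g}$ ($P{\left(g \right)} = \sqrt{2 g} = \sqrt{2} \sqrt{g}$)
$C{\left(s \right)} = -40 + 2 s^{2}$ ($C{\left(s \right)} = \left(s^{2} + s^{2}\right) - 40 = 2 s^{2} - 40 = -40 + 2 s^{2}$)
$\left(P{\left(4 \right)} 21 - 31\right) - C{\left(-3 \right)} = \left(\sqrt{2} \sqrt{4} \cdot 21 - 31\right) - \left(-40 + 2 \left(-3\right)^{2}\right) = \left(\sqrt{2} \cdot 2 \cdot 21 - 31\right) - \left(-40 + 2 \cdot 9\right) = \left(2 \sqrt{2} \cdot 21 - 31\right) - \left(-40 + 18\right) = \left(42 \sqrt{2} - 31\right) - -22 = \left(-31 + 42 \sqrt{2}\right) + 22 = -9 + 42 \sqrt{2}$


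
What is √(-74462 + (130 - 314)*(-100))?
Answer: I*√56062 ≈ 236.77*I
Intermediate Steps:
√(-74462 + (130 - 314)*(-100)) = √(-74462 - 184*(-100)) = √(-74462 + 18400) = √(-56062) = I*√56062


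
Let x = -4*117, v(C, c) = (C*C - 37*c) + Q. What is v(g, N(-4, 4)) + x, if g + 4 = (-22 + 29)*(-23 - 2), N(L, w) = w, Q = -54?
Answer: 31371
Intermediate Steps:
g = -179 (g = -4 + (-22 + 29)*(-23 - 2) = -4 + 7*(-25) = -4 - 175 = -179)
v(C, c) = -54 + C² - 37*c (v(C, c) = (C*C - 37*c) - 54 = (C² - 37*c) - 54 = -54 + C² - 37*c)
x = -468
v(g, N(-4, 4)) + x = (-54 + (-179)² - 37*4) - 468 = (-54 + 32041 - 148) - 468 = 31839 - 468 = 31371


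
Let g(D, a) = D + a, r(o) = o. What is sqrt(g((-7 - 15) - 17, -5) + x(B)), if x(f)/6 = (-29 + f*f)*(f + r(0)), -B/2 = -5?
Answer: 2*sqrt(1054) ≈ 64.931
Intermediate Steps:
B = 10 (B = -2*(-5) = 10)
x(f) = 6*f*(-29 + f**2) (x(f) = 6*((-29 + f*f)*(f + 0)) = 6*((-29 + f**2)*f) = 6*(f*(-29 + f**2)) = 6*f*(-29 + f**2))
sqrt(g((-7 - 15) - 17, -5) + x(B)) = sqrt((((-7 - 15) - 17) - 5) + 6*10*(-29 + 10**2)) = sqrt(((-22 - 17) - 5) + 6*10*(-29 + 100)) = sqrt((-39 - 5) + 6*10*71) = sqrt(-44 + 4260) = sqrt(4216) = 2*sqrt(1054)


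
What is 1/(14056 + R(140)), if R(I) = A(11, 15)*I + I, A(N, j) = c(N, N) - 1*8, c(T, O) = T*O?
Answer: 1/30016 ≈ 3.3316e-5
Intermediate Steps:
c(T, O) = O*T
A(N, j) = -8 + N² (A(N, j) = N*N - 1*8 = N² - 8 = -8 + N²)
R(I) = 114*I (R(I) = (-8 + 11²)*I + I = (-8 + 121)*I + I = 113*I + I = 114*I)
1/(14056 + R(140)) = 1/(14056 + 114*140) = 1/(14056 + 15960) = 1/30016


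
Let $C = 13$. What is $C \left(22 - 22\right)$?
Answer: $0$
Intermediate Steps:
$C \left(22 - 22\right) = 13 \left(22 - 22\right) = 13 \cdot 0 = 0$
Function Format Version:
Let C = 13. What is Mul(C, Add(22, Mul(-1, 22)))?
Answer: 0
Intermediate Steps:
Mul(C, Add(22, Mul(-1, 22))) = Mul(13, Add(22, Mul(-1, 22))) = Mul(13, Add(22, -22)) = Mul(13, 0) = 0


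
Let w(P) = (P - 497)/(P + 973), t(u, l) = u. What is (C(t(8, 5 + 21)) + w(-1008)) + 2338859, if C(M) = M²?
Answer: 2338966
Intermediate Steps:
w(P) = (-497 + P)/(973 + P)
(C(t(8, 5 + 21)) + w(-1008)) + 2338859 = (8² + (-497 - 1008)/(973 - 1008)) + 2338859 = (64 - 1505/(-35)) + 2338859 = (64 - 1/35*(-1505)) + 2338859 = (64 + 43) + 2338859 = 107 + 2338859 = 2338966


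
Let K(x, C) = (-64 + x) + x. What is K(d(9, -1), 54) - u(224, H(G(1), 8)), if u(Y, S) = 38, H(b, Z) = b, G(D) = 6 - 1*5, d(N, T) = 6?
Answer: -90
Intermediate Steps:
K(x, C) = -64 + 2*x
G(D) = 1 (G(D) = 6 - 5 = 1)
K(d(9, -1), 54) - u(224, H(G(1), 8)) = (-64 + 2*6) - 1*38 = (-64 + 12) - 38 = -52 - 38 = -90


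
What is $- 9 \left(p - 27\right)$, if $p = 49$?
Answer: $-198$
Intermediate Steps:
$- 9 \left(p - 27\right) = - 9 \left(49 - 27\right) = \left(-9\right) 22 = -198$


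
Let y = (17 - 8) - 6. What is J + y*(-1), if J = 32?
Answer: 29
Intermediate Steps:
y = 3 (y = 9 - 6 = 3)
J + y*(-1) = 32 + 3*(-1) = 32 - 3 = 29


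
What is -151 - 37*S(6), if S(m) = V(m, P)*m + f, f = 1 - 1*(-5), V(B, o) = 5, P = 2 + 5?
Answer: -1483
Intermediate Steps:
P = 7
f = 6 (f = 1 + 5 = 6)
S(m) = 6 + 5*m (S(m) = 5*m + 6 = 6 + 5*m)
-151 - 37*S(6) = -151 - 37*(6 + 5*6) = -151 - 37*(6 + 30) = -151 - 37*36 = -151 - 1332 = -1483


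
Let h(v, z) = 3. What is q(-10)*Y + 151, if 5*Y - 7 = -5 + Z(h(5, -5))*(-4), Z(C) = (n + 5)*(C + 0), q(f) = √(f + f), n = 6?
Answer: 151 - 52*I*√5 ≈ 151.0 - 116.28*I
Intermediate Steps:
q(f) = √2*√f (q(f) = √(2*f) = √2*√f)
Z(C) = 11*C (Z(C) = (6 + 5)*(C + 0) = 11*C)
Y = -26 (Y = 7/5 + (-5 + (11*3)*(-4))/5 = 7/5 + (-5 + 33*(-4))/5 = 7/5 + (-5 - 132)/5 = 7/5 + (⅕)*(-137) = 7/5 - 137/5 = -26)
q(-10)*Y + 151 = (√2*√(-10))*(-26) + 151 = (√2*(I*√10))*(-26) + 151 = (2*I*√5)*(-26) + 151 = -52*I*√5 + 151 = 151 - 52*I*√5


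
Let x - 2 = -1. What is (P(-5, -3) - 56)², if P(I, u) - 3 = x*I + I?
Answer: 3969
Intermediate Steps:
x = 1 (x = 2 - 1 = 1)
P(I, u) = 3 + 2*I (P(I, u) = 3 + (1*I + I) = 3 + (I + I) = 3 + 2*I)
(P(-5, -3) - 56)² = ((3 + 2*(-5)) - 56)² = ((3 - 10) - 56)² = (-7 - 56)² = (-63)² = 3969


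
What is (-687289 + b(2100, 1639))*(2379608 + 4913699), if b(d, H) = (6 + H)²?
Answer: 14723261399952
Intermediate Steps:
(-687289 + b(2100, 1639))*(2379608 + 4913699) = (-687289 + (6 + 1639)²)*(2379608 + 4913699) = (-687289 + 1645²)*7293307 = (-687289 + 2706025)*7293307 = 2018736*7293307 = 14723261399952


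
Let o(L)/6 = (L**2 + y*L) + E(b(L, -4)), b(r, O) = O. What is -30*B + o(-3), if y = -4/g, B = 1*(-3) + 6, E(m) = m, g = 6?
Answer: -48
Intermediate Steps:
B = 3 (B = -3 + 6 = 3)
y = -2/3 (y = -4/6 = -4*1/6 = -2/3 ≈ -0.66667)
o(L) = -24 - 4*L + 6*L**2 (o(L) = 6*((L**2 - 2*L/3) - 4) = 6*(-4 + L**2 - 2*L/3) = -24 - 4*L + 6*L**2)
-30*B + o(-3) = -30*3 + (-24 - 4*(-3) + 6*(-3)**2) = -90 + (-24 + 12 + 6*9) = -90 + (-24 + 12 + 54) = -90 + 42 = -48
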